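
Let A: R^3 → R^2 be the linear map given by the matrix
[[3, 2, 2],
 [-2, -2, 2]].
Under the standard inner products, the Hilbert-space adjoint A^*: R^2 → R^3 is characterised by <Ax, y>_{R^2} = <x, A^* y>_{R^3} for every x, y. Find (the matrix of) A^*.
A^* = A^T =
[[3, -2],
 [2, -2],
 [2, 2]]

For real matrices with standard dot products, the defining identity <Ax, y> = <x, A^* y> gives (Ax)^T y = x^T (A^*) y, i.e. x^T A^T y = x^T (A^*) y. Since this holds for all x, y, we must have A^* = A^T. Therefore
A^* =
[[3, -2],
 [2, -2],
 [2, 2]].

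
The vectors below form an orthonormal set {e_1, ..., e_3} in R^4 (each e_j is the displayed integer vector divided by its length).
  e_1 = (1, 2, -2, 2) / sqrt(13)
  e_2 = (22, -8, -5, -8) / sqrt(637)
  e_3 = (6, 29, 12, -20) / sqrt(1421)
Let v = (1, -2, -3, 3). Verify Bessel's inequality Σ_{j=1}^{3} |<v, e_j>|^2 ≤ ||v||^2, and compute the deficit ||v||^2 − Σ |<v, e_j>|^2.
Σ |<v, e_j>|^2 = 666/29; ||v||^2 = 23; deficit = 1/29

Write each e_j = u_j / sqrt(<u_j, u_j>) where u_j is the displayed integer vector. Then <v, e_j> = <v, u_j> / sqrt(<u_j, u_j>), so |<v, e_j>|^2 = <v, u_j>^2 / <u_j, u_j>.
Coefficients: <v, e_1> = 9/sqrt(13), <v, e_2> = 29/sqrt(637), <v, e_3> = -148/sqrt(1421).
Square and sum: Σ |<v, e_j>|^2 = 666/29.
Compute ||v||^2 = v·v = 23.
Deficit = 23 − 666/29 = 1/29 ≥ 0, confirming Bessel's inequality. (The deficit equals ||v − Σ <v,e_j> e_j||^2, the squared distance from v to span{e_j}.)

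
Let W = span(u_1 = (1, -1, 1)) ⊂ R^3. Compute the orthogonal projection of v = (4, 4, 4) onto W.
proj_W(v) = (4/3, -4/3, 4/3)

Set up U = [u_1 | ... | u_1] ∈ R^(3×1). The projector onto W = col(U) is P = U (U^T U)^(-1) U^T.
Compute U^T U =
  [3],
and U^T v = (4).
Solve U^T U · c = U^T v for the coefficients: c = (4/3). The projection is proj_W(v) = U c.
Check: (v - proj_W(v)) · u_1 = 0  (should be 0).
Result: proj_W(v) = (4/3, -4/3, 4/3).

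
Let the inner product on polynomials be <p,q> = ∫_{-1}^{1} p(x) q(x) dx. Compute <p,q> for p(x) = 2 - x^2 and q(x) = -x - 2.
<p,q> = -20/3

Expand the product: p(x)·q(x) = x^3 + 2*x^2 - 2*x - 4.
∫_{-1}^{1} of each monomial x^k gives [2/(k+1) if k even, 0 if k odd]. Integrating term-by-term (or equivalently evaluating the antiderivative F(x) = x^4/4 + 2*x^3/3 - x^2 - 4*x at the endpoints):
  F(1) − F(−1) = -49/12 − (31/12) = -20/3.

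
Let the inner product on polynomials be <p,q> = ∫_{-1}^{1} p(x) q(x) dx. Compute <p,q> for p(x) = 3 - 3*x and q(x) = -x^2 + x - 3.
<p,q> = -22

Expand the product: p(x)·q(x) = 3*x^3 - 6*x^2 + 12*x - 9.
∫_{-1}^{1} of each monomial x^k gives [2/(k+1) if k even, 0 if k odd]. Integrating term-by-term (or equivalently evaluating the antiderivative F(x) = 3*x^4/4 - 2*x^3 + 6*x^2 - 9*x at the endpoints):
  F(1) − F(−1) = -17/4 − (71/4) = -22.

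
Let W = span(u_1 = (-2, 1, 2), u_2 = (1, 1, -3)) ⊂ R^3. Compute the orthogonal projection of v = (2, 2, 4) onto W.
proj_W(v) = (-1, -2/5, 11/5)

Set up U = [u_1 | ... | u_2] ∈ R^(3×2). The projector onto W = col(U) is P = U (U^T U)^(-1) U^T.
Compute U^T U =
  [9, -7]
  [-7, 11],
and U^T v = (6, -8).
Solve U^T U · c = U^T v for the coefficients: c = (1/5, -3/5). The projection is proj_W(v) = U c.
Check: (v - proj_W(v)) · u_1 = 0  (should be 0).
Check: (v - proj_W(v)) · u_2 = 0  (should be 0).
Result: proj_W(v) = (-1, -2/5, 11/5).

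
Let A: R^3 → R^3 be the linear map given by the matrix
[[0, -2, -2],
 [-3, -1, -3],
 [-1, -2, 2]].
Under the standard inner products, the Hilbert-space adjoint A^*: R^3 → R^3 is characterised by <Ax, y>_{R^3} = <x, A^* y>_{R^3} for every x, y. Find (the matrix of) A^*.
A^* = A^T =
[[0, -3, -1],
 [-2, -1, -2],
 [-2, -3, 2]]

For real matrices with standard dot products, the defining identity <Ax, y> = <x, A^* y> gives (Ax)^T y = x^T (A^*) y, i.e. x^T A^T y = x^T (A^*) y. Since this holds for all x, y, we must have A^* = A^T. Therefore
A^* =
[[0, -3, -1],
 [-2, -1, -2],
 [-2, -3, 2]].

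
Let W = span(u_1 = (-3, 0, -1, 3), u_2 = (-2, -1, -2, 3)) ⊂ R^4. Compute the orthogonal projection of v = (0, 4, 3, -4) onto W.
proj_W(v) = (14/53, 163/53, 222/53, -177/53)

Set up U = [u_1 | ... | u_2] ∈ R^(4×2). The projector onto W = col(U) is P = U (U^T U)^(-1) U^T.
Compute U^T U =
  [19, 17]
  [17, 18],
and U^T v = (-15, -22).
Solve U^T U · c = U^T v for the coefficients: c = (104/53, -163/53). The projection is proj_W(v) = U c.
Check: (v - proj_W(v)) · u_1 = 0  (should be 0).
Check: (v - proj_W(v)) · u_2 = 0  (should be 0).
Result: proj_W(v) = (14/53, 163/53, 222/53, -177/53).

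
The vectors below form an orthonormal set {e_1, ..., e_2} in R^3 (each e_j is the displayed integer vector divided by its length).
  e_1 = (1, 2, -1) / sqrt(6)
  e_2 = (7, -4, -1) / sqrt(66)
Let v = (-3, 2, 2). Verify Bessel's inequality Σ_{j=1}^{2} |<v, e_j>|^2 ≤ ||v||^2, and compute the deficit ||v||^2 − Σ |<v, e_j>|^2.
Σ |<v, e_j>|^2 = 162/11; ||v||^2 = 17; deficit = 25/11

Write each e_j = u_j / sqrt(<u_j, u_j>) where u_j is the displayed integer vector. Then <v, e_j> = <v, u_j> / sqrt(<u_j, u_j>), so |<v, e_j>|^2 = <v, u_j>^2 / <u_j, u_j>.
Coefficients: <v, e_1> = -1/sqrt(6), <v, e_2> = -31/sqrt(66).
Square and sum: Σ |<v, e_j>|^2 = 162/11.
Compute ||v||^2 = v·v = 17.
Deficit = 17 − 162/11 = 25/11 ≥ 0, confirming Bessel's inequality. (The deficit equals ||v − Σ <v,e_j> e_j||^2, the squared distance from v to span{e_j}.)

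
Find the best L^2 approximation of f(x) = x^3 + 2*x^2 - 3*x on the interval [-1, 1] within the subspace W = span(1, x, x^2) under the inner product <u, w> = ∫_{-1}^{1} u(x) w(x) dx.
g(x) = 2*x^2 - 12*x/5

The best approximation g ∈ W is the orthogonal projection of f onto W. Writing g = a_0 + a_1 x + a_2 x^2, the coefficients solve the normal equations G · a = b where
  G_{ij} = <φ_i, φ_j> and b_i = <f, φ_i>, with φ_0 = 1, φ_1 = x, φ_2 = x^2.
G =
  [2, 0, 2/3]
  [0, 2/3, 0]
  [2/3, 0, 2/5],
b = (4/3, -8/5, 4/5).
Solving gives a_0 = 0, a_1 = -12/5, a_2 = 2, so
  g(x) = 2*x^2 - 12*x/5.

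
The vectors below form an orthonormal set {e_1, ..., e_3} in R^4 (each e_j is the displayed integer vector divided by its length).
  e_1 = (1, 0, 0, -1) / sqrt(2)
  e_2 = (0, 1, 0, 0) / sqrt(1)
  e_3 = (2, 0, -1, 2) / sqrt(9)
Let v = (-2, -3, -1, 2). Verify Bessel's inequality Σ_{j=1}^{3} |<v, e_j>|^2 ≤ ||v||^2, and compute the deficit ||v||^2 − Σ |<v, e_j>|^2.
Σ |<v, e_j>|^2 = 154/9; ||v||^2 = 18; deficit = 8/9

Write each e_j = u_j / sqrt(<u_j, u_j>) where u_j is the displayed integer vector. Then <v, e_j> = <v, u_j> / sqrt(<u_j, u_j>), so |<v, e_j>|^2 = <v, u_j>^2 / <u_j, u_j>.
Coefficients: <v, e_1> = -4/sqrt(2), <v, e_2> = -3/sqrt(1), <v, e_3> = 1/sqrt(9).
Square and sum: Σ |<v, e_j>|^2 = 154/9.
Compute ||v||^2 = v·v = 18.
Deficit = 18 − 154/9 = 8/9 ≥ 0, confirming Bessel's inequality. (The deficit equals ||v − Σ <v,e_j> e_j||^2, the squared distance from v to span{e_j}.)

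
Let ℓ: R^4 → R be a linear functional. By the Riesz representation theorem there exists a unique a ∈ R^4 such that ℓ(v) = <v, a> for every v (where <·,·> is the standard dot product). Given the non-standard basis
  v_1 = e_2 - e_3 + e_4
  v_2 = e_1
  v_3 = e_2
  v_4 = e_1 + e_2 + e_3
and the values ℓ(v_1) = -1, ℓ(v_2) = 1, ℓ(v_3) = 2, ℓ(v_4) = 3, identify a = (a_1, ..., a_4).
a = (1, 2, 0, -3)

Write a = (a_1, ..., a_4) in the standard basis. For each basis vector v_i, ℓ(v_i) = <v_i, a> is a linear equation in the a_j's. Collect the n equations into a matrix system V a = ℓ, where row i of V is v_i (expressed in the standard basis). Since V is invertible (lower-triangular with 1s on the diagonal, up to permutation), solve by back-substitution:
  V =
[[0, 1, -1, 1],
 [1, 0, 0, 0],
 [0, 1, 0, 0],
 [1, 1, 1, 0]]
  V a = (-1, 1, 2, 3)
Solving gives a = (1, 2, 0, -3).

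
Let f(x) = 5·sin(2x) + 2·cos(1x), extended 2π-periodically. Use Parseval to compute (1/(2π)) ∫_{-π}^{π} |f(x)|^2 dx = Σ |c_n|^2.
Σ |c_n|^2 = 29/2

Expand |f|^2 and use orthogonality of {sin(nx), cos(mx)} on [-π, π]:
  ∫_{-π}^{π} sin(nx)^2 dx = π, ∫ cos(mx)^2 dx = π, and cross terms integrate to 0.
So ∫_{-π}^{π} f(x)^2 dx = 5^2 · π + 2^2 · π = (25 + 4)π.
Divide by 2π: (25 + 4)/2 = 29/2.
By Parseval, this equals Σ |c_n|^2.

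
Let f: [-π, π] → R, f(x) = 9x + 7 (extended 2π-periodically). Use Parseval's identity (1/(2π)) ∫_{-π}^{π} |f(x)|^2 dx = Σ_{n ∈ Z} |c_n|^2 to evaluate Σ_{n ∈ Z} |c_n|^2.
Σ |c_n|^2 = 27π^2 + 49

Expand and integrate term by term over [-π, π]:
  ∫ (9x)^2 dx = 81·(2π^3/3); ∫ 2·9·(7)·x dx = 0 (odd integrand); ∫ 7^2 dx = 49·2π.
So (1/(2π)) ∫_{-π}^{π} (9x + 7)^2 dx = 81π^2/3 + 49 = 27π^2 + 49.
Parseval ⇒ Σ |c_n|^2 = 27π^2 + 49.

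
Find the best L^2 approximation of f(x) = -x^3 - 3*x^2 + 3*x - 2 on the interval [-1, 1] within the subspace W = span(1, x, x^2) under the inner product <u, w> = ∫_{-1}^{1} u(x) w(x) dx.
g(x) = -3*x^2 + 12*x/5 - 2

The best approximation g ∈ W is the orthogonal projection of f onto W. Writing g = a_0 + a_1 x + a_2 x^2, the coefficients solve the normal equations G · a = b where
  G_{ij} = <φ_i, φ_j> and b_i = <f, φ_i>, with φ_0 = 1, φ_1 = x, φ_2 = x^2.
G =
  [2, 0, 2/3]
  [0, 2/3, 0]
  [2/3, 0, 2/5],
b = (-6, 8/5, -38/15).
Solving gives a_0 = -2, a_1 = 12/5, a_2 = -3, so
  g(x) = -3*x^2 + 12*x/5 - 2.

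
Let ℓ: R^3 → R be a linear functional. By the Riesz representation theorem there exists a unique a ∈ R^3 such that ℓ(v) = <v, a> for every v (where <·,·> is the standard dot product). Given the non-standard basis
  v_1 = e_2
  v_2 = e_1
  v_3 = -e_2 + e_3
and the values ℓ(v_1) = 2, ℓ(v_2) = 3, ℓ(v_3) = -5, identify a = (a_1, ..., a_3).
a = (3, 2, -3)

Write a = (a_1, ..., a_3) in the standard basis. For each basis vector v_i, ℓ(v_i) = <v_i, a> is a linear equation in the a_j's. Collect the n equations into a matrix system V a = ℓ, where row i of V is v_i (expressed in the standard basis). Since V is invertible (lower-triangular with 1s on the diagonal, up to permutation), solve by back-substitution:
  V =
[[0, 1, 0],
 [1, 0, 0],
 [0, -1, 1]]
  V a = (2, 3, -5)
Solving gives a = (3, 2, -3).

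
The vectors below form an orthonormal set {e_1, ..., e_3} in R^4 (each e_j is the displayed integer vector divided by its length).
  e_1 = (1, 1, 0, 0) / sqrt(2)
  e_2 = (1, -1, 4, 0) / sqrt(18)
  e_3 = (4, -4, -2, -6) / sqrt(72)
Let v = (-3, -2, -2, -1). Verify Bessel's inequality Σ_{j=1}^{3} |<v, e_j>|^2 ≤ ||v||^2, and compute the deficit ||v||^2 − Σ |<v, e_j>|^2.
Σ |<v, e_j>|^2 = 35/2; ||v||^2 = 18; deficit = 1/2

Write each e_j = u_j / sqrt(<u_j, u_j>) where u_j is the displayed integer vector. Then <v, e_j> = <v, u_j> / sqrt(<u_j, u_j>), so |<v, e_j>|^2 = <v, u_j>^2 / <u_j, u_j>.
Coefficients: <v, e_1> = -5/sqrt(2), <v, e_2> = -9/sqrt(18), <v, e_3> = 6/sqrt(72).
Square and sum: Σ |<v, e_j>|^2 = 35/2.
Compute ||v||^2 = v·v = 18.
Deficit = 18 − 35/2 = 1/2 ≥ 0, confirming Bessel's inequality. (The deficit equals ||v − Σ <v,e_j> e_j||^2, the squared distance from v to span{e_j}.)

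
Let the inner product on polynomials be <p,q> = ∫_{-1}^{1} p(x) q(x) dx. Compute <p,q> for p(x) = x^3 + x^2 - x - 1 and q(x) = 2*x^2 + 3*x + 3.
<p,q> = -16/3

Expand the product: p(x)·q(x) = 2*x^5 + 5*x^4 + 4*x^3 - 2*x^2 - 6*x - 3.
∫_{-1}^{1} of each monomial x^k gives [2/(k+1) if k even, 0 if k odd]. Integrating term-by-term (or equivalently evaluating the antiderivative F(x) = x^6/3 + x^5 + x^4 - 2*x^3/3 - 3*x^2 - 3*x at the endpoints):
  F(1) − F(−1) = -13/3 − (1) = -16/3.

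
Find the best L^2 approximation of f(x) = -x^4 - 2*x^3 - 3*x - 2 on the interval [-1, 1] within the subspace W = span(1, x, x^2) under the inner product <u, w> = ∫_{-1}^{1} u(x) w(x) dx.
g(x) = -6*x^2/7 - 21*x/5 - 67/35

The best approximation g ∈ W is the orthogonal projection of f onto W. Writing g = a_0 + a_1 x + a_2 x^2, the coefficients solve the normal equations G · a = b where
  G_{ij} = <φ_i, φ_j> and b_i = <f, φ_i>, with φ_0 = 1, φ_1 = x, φ_2 = x^2.
G =
  [2, 0, 2/3]
  [0, 2/3, 0]
  [2/3, 0, 2/5],
b = (-22/5, -14/5, -34/21).
Solving gives a_0 = -67/35, a_1 = -21/5, a_2 = -6/7, so
  g(x) = -6*x^2/7 - 21*x/5 - 67/35.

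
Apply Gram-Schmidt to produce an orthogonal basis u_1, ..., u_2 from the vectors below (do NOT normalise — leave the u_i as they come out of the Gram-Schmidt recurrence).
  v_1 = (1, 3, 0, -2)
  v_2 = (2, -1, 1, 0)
Orthogonal basis:
  u_1 = (1, 3, 0, -2)
  u_2 = (29/14, -11/14, 1, -1/7)

Apply the Gram-Schmidt recurrence
  u_1 = v_1
  u_i = v_i − Σ_{j<i} ((v_i · u_j) / (u_j · u_j)) · u_j.

Step by step this gives:
  u_1 = (1, 3, 0, -2)
  u_2 = (29/14, -11/14, 1, -1/7)

Orthogonality check:
  u_2 · u_1 = 0 (should be 0)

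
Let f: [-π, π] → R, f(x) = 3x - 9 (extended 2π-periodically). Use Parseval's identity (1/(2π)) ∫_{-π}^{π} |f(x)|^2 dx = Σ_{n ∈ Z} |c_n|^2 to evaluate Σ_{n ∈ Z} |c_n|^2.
Σ |c_n|^2 = 3π^2 + 81

Expand and integrate term by term over [-π, π]:
  ∫ (3x)^2 dx = 9·(2π^3/3); ∫ 2·3·(-9)·x dx = 0 (odd integrand); ∫ (-9)^2 dx = 81·2π.
So (1/(2π)) ∫_{-π}^{π} (3x - 9)^2 dx = 9π^2/3 + 81 = 3π^2 + 81.
Parseval ⇒ Σ |c_n|^2 = 3π^2 + 81.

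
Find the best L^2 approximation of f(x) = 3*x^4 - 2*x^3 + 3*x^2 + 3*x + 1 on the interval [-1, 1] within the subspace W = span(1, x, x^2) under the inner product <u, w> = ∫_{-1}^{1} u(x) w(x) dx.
g(x) = 39*x^2/7 + 9*x/5 + 26/35

The best approximation g ∈ W is the orthogonal projection of f onto W. Writing g = a_0 + a_1 x + a_2 x^2, the coefficients solve the normal equations G · a = b where
  G_{ij} = <φ_i, φ_j> and b_i = <f, φ_i>, with φ_0 = 1, φ_1 = x, φ_2 = x^2.
G =
  [2, 0, 2/3]
  [0, 2/3, 0]
  [2/3, 0, 2/5],
b = (26/5, 6/5, 286/105).
Solving gives a_0 = 26/35, a_1 = 9/5, a_2 = 39/7, so
  g(x) = 39*x^2/7 + 9*x/5 + 26/35.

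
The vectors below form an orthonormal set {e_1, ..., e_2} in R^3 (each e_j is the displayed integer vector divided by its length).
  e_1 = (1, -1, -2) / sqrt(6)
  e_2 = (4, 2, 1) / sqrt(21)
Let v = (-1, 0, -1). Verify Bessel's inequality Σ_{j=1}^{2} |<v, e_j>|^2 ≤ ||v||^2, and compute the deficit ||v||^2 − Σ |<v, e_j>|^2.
Σ |<v, e_j>|^2 = 19/14; ||v||^2 = 2; deficit = 9/14

Write each e_j = u_j / sqrt(<u_j, u_j>) where u_j is the displayed integer vector. Then <v, e_j> = <v, u_j> / sqrt(<u_j, u_j>), so |<v, e_j>|^2 = <v, u_j>^2 / <u_j, u_j>.
Coefficients: <v, e_1> = 1/sqrt(6), <v, e_2> = -5/sqrt(21).
Square and sum: Σ |<v, e_j>|^2 = 19/14.
Compute ||v||^2 = v·v = 2.
Deficit = 2 − 19/14 = 9/14 ≥ 0, confirming Bessel's inequality. (The deficit equals ||v − Σ <v,e_j> e_j||^2, the squared distance from v to span{e_j}.)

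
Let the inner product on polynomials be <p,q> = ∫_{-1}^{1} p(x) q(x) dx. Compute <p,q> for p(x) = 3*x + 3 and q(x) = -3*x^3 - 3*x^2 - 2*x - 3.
<p,q> = -158/5

Expand the product: p(x)·q(x) = -9*x^4 - 18*x^3 - 15*x^2 - 15*x - 9.
∫_{-1}^{1} of each monomial x^k gives [2/(k+1) if k even, 0 if k odd]. Integrating term-by-term (or equivalently evaluating the antiderivative F(x) = -9*x^5/5 - 9*x^4/2 - 5*x^3 - 15*x^2/2 - 9*x at the endpoints):
  F(1) − F(−1) = -139/5 − (19/5) = -158/5.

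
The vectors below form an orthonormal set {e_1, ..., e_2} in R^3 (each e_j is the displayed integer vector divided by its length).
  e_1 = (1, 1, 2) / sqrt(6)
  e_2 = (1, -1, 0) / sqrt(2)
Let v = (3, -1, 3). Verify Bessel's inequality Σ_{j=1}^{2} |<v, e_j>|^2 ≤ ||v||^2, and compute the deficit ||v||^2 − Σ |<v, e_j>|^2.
Σ |<v, e_j>|^2 = 56/3; ||v||^2 = 19; deficit = 1/3

Write each e_j = u_j / sqrt(<u_j, u_j>) where u_j is the displayed integer vector. Then <v, e_j> = <v, u_j> / sqrt(<u_j, u_j>), so |<v, e_j>|^2 = <v, u_j>^2 / <u_j, u_j>.
Coefficients: <v, e_1> = 8/sqrt(6), <v, e_2> = 4/sqrt(2).
Square and sum: Σ |<v, e_j>|^2 = 56/3.
Compute ||v||^2 = v·v = 19.
Deficit = 19 − 56/3 = 1/3 ≥ 0, confirming Bessel's inequality. (The deficit equals ||v − Σ <v,e_j> e_j||^2, the squared distance from v to span{e_j}.)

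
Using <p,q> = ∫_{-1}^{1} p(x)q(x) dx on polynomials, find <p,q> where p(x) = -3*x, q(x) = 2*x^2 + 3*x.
<p,q> = -6

Expand the product: p(x)·q(x) = -6*x^3 - 9*x^2.
∫_{-1}^{1} of each monomial x^k gives [2/(k+1) if k even, 0 if k odd]. Integrating term-by-term (or equivalently evaluating the antiderivative F(x) = -3*x^4/2 - 3*x^3 at the endpoints):
  F(1) − F(−1) = -9/2 − (3/2) = -6.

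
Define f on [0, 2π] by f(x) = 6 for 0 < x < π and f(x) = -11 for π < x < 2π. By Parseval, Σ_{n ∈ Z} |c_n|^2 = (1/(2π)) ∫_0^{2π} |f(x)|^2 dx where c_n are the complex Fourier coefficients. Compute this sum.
Σ |c_n|^2 = 157/2

Parseval equates the L^2 energy of f (normalised by 1/(2π)) with the ℓ^2 sum of its Fourier coefficients: (1/(2π)) ∫_0^{2π} |f|^2 = Σ |c_n|^2.
Compute the left side: (1/(2π)) [∫_0^π 6^2 dx + ∫_π^{2π} (-11)^2 dx] = (1/(2π)) · (36π + 121π) = (36 + 121)/2 = 157/2.
So Σ_{n ∈ Z} |c_n|^2 = 157/2.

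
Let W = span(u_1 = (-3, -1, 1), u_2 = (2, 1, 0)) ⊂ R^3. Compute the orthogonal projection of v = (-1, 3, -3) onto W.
proj_W(v) = (2/3, -1/3, -4/3)

Set up U = [u_1 | ... | u_2] ∈ R^(3×2). The projector onto W = col(U) is P = U (U^T U)^(-1) U^T.
Compute U^T U =
  [11, -7]
  [-7, 5],
and U^T v = (-3, 1).
Solve U^T U · c = U^T v for the coefficients: c = (-4/3, -5/3). The projection is proj_W(v) = U c.
Check: (v - proj_W(v)) · u_1 = 0  (should be 0).
Check: (v - proj_W(v)) · u_2 = 0  (should be 0).
Result: proj_W(v) = (2/3, -1/3, -4/3).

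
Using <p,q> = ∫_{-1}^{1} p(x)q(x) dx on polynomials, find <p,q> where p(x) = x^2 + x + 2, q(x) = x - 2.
<p,q> = -26/3

Expand the product: p(x)·q(x) = x^3 - x^2 - 4.
∫_{-1}^{1} of each monomial x^k gives [2/(k+1) if k even, 0 if k odd]. Integrating term-by-term (or equivalently evaluating the antiderivative F(x) = x^4/4 - x^3/3 - 4*x at the endpoints):
  F(1) − F(−1) = -49/12 − (55/12) = -26/3.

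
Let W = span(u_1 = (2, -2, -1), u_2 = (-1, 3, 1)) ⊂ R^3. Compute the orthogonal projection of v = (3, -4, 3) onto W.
proj_W(v) = (35/18, -53/18, -11/9)

Set up U = [u_1 | ... | u_2] ∈ R^(3×2). The projector onto W = col(U) is P = U (U^T U)^(-1) U^T.
Compute U^T U =
  [9, -9]
  [-9, 11],
and U^T v = (11, -12).
Solve U^T U · c = U^T v for the coefficients: c = (13/18, -1/2). The projection is proj_W(v) = U c.
Check: (v - proj_W(v)) · u_1 = 0  (should be 0).
Check: (v - proj_W(v)) · u_2 = 0  (should be 0).
Result: proj_W(v) = (35/18, -53/18, -11/9).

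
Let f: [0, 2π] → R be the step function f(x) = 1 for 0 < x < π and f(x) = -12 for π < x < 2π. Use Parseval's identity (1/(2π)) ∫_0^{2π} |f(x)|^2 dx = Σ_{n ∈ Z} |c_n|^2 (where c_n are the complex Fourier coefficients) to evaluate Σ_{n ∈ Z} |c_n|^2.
Σ |c_n|^2 = 145/2

Parseval equates the L^2 energy of f (normalised by 1/(2π)) with the ℓ^2 sum of its Fourier coefficients: (1/(2π)) ∫_0^{2π} |f|^2 = Σ |c_n|^2.
Compute the left side: (1/(2π)) [∫_0^π 1^2 dx + ∫_π^{2π} (-12)^2 dx] = (1/(2π)) · (1π + 144π) = (1 + 144)/2 = 145/2.
So Σ_{n ∈ Z} |c_n|^2 = 145/2.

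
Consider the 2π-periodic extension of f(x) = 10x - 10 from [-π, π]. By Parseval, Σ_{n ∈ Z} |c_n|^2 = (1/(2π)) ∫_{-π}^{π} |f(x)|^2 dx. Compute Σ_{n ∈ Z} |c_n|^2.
Σ |c_n|^2 = 100π^2/3 + 100

Expand and integrate term by term over [-π, π]:
  ∫ (10x)^2 dx = 100·(2π^3/3); ∫ 2·10·(-10)·x dx = 0 (odd integrand); ∫ (-10)^2 dx = 100·2π.
So (1/(2π)) ∫_{-π}^{π} (10x - 10)^2 dx = 100π^2/3 + 100 = 100π^2/3 + 100.
Parseval ⇒ Σ |c_n|^2 = 100π^2/3 + 100.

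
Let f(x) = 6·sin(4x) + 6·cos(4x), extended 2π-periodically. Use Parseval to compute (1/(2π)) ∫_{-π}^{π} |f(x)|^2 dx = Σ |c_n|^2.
Σ |c_n|^2 = 36

Expand |f|^2 and use orthogonality of {sin(nx), cos(mx)} on [-π, π]:
  ∫_{-π}^{π} sin(nx)^2 dx = π, ∫ cos(mx)^2 dx = π, and cross terms integrate to 0.
So ∫_{-π}^{π} f(x)^2 dx = 6^2 · π + 6^2 · π = (36 + 36)π.
Divide by 2π: (36 + 36)/2 = 36.
By Parseval, this equals Σ |c_n|^2.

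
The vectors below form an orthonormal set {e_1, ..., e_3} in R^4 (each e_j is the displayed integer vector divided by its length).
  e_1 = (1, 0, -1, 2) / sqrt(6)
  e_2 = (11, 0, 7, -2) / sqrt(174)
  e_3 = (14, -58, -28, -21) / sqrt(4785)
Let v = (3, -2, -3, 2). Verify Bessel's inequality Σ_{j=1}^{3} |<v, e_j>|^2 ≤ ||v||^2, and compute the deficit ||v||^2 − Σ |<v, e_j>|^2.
Σ |<v, e_j>|^2 = 838/33; ||v||^2 = 26; deficit = 20/33

Write each e_j = u_j / sqrt(<u_j, u_j>) where u_j is the displayed integer vector. Then <v, e_j> = <v, u_j> / sqrt(<u_j, u_j>), so |<v, e_j>|^2 = <v, u_j>^2 / <u_j, u_j>.
Coefficients: <v, e_1> = 10/sqrt(6), <v, e_2> = 8/sqrt(174), <v, e_3> = 200/sqrt(4785).
Square and sum: Σ |<v, e_j>|^2 = 838/33.
Compute ||v||^2 = v·v = 26.
Deficit = 26 − 838/33 = 20/33 ≥ 0, confirming Bessel's inequality. (The deficit equals ||v − Σ <v,e_j> e_j||^2, the squared distance from v to span{e_j}.)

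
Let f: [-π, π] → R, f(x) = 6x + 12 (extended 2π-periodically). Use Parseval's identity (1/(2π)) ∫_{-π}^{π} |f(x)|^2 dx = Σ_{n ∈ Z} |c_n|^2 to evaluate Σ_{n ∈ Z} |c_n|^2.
Σ |c_n|^2 = 12π^2 + 144

Expand and integrate term by term over [-π, π]:
  ∫ (6x)^2 dx = 36·(2π^3/3); ∫ 2·6·(12)·x dx = 0 (odd integrand); ∫ 12^2 dx = 144·2π.
So (1/(2π)) ∫_{-π}^{π} (6x + 12)^2 dx = 36π^2/3 + 144 = 12π^2 + 144.
Parseval ⇒ Σ |c_n|^2 = 12π^2 + 144.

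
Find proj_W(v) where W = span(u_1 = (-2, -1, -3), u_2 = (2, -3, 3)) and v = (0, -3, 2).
proj_W(v) = (12/13, -3, 18/13)

Set up U = [u_1 | ... | u_2] ∈ R^(3×2). The projector onto W = col(U) is P = U (U^T U)^(-1) U^T.
Compute U^T U =
  [14, -10]
  [-10, 22],
and U^T v = (-3, 15).
Solve U^T U · c = U^T v for the coefficients: c = (21/52, 45/52). The projection is proj_W(v) = U c.
Check: (v - proj_W(v)) · u_1 = 0  (should be 0).
Check: (v - proj_W(v)) · u_2 = 0  (should be 0).
Result: proj_W(v) = (12/13, -3, 18/13).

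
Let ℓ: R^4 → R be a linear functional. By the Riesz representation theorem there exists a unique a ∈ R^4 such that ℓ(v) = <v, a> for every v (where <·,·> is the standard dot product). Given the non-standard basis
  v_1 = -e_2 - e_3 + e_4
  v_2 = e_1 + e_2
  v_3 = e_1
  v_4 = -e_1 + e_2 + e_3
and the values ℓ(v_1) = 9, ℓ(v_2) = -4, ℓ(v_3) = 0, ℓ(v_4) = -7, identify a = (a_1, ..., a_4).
a = (0, -4, -3, 2)

Write a = (a_1, ..., a_4) in the standard basis. For each basis vector v_i, ℓ(v_i) = <v_i, a> is a linear equation in the a_j's. Collect the n equations into a matrix system V a = ℓ, where row i of V is v_i (expressed in the standard basis). Since V is invertible (lower-triangular with 1s on the diagonal, up to permutation), solve by back-substitution:
  V =
[[0, -1, -1, 1],
 [1, 1, 0, 0],
 [1, 0, 0, 0],
 [-1, 1, 1, 0]]
  V a = (9, -4, 0, -7)
Solving gives a = (0, -4, -3, 2).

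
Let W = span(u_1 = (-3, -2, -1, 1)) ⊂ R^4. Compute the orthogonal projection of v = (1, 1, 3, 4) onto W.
proj_W(v) = (4/5, 8/15, 4/15, -4/15)

Set up U = [u_1 | ... | u_1] ∈ R^(4×1). The projector onto W = col(U) is P = U (U^T U)^(-1) U^T.
Compute U^T U =
  [15],
and U^T v = (-4).
Solve U^T U · c = U^T v for the coefficients: c = (-4/15). The projection is proj_W(v) = U c.
Check: (v - proj_W(v)) · u_1 = 0  (should be 0).
Result: proj_W(v) = (4/5, 8/15, 4/15, -4/15).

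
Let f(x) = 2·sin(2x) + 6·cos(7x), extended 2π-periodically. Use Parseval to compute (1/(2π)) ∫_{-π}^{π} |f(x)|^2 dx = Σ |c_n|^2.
Σ |c_n|^2 = 20

Expand |f|^2 and use orthogonality of {sin(nx), cos(mx)} on [-π, π]:
  ∫_{-π}^{π} sin(nx)^2 dx = π, ∫ cos(mx)^2 dx = π, and cross terms integrate to 0.
So ∫_{-π}^{π} f(x)^2 dx = 2^2 · π + 6^2 · π = (4 + 36)π.
Divide by 2π: (4 + 36)/2 = 20.
By Parseval, this equals Σ |c_n|^2.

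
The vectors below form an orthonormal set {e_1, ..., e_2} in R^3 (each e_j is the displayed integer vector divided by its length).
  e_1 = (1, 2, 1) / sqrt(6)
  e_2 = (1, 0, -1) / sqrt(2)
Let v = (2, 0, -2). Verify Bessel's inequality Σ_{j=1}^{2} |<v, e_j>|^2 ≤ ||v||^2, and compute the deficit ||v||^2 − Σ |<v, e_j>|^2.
Σ |<v, e_j>|^2 = 8; ||v||^2 = 8; deficit = 0

Write each e_j = u_j / sqrt(<u_j, u_j>) where u_j is the displayed integer vector. Then <v, e_j> = <v, u_j> / sqrt(<u_j, u_j>), so |<v, e_j>|^2 = <v, u_j>^2 / <u_j, u_j>.
Coefficients: <v, e_1> = 0/sqrt(6), <v, e_2> = 4/sqrt(2).
Square and sum: Σ |<v, e_j>|^2 = 8.
Compute ||v||^2 = v·v = 8.
Deficit = 8 − 8 = 0 ≥ 0, confirming Bessel's inequality. (The deficit equals ||v − Σ <v,e_j> e_j||^2, the squared distance from v to span{e_j}.)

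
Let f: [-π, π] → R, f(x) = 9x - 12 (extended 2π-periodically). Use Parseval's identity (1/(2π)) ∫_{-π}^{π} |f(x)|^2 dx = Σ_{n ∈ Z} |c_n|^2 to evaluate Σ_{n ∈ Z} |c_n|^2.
Σ |c_n|^2 = 27π^2 + 144

Expand and integrate term by term over [-π, π]:
  ∫ (9x)^2 dx = 81·(2π^3/3); ∫ 2·9·(-12)·x dx = 0 (odd integrand); ∫ (-12)^2 dx = 144·2π.
So (1/(2π)) ∫_{-π}^{π} (9x - 12)^2 dx = 81π^2/3 + 144 = 27π^2 + 144.
Parseval ⇒ Σ |c_n|^2 = 27π^2 + 144.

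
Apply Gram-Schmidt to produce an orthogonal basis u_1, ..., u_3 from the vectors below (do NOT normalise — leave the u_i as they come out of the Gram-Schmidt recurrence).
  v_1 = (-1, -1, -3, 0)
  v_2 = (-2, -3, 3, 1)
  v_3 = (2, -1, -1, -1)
Orthogonal basis:
  u_1 = (-1, -1, -3, 0)
  u_2 = (-26/11, -37/11, 21/11, 1)
  u_3 = (406/237, -352/237, -6/79, -190/237)

Apply the Gram-Schmidt recurrence
  u_1 = v_1
  u_i = v_i − Σ_{j<i} ((v_i · u_j) / (u_j · u_j)) · u_j.

Step by step this gives:
  u_1 = (-1, -1, -3, 0)
  u_2 = (-26/11, -37/11, 21/11, 1)
  u_3 = (406/237, -352/237, -6/79, -190/237)

Orthogonality check:
  u_2 · u_1 = 0 (should be 0)
  u_3 · u_1 = 0 (should be 0)
  u_3 · u_2 = 0 (should be 0)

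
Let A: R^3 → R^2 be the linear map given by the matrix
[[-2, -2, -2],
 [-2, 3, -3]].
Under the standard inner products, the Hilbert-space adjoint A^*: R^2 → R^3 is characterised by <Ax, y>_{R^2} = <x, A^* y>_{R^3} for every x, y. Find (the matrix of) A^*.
A^* = A^T =
[[-2, -2],
 [-2, 3],
 [-2, -3]]

For real matrices with standard dot products, the defining identity <Ax, y> = <x, A^* y> gives (Ax)^T y = x^T (A^*) y, i.e. x^T A^T y = x^T (A^*) y. Since this holds for all x, y, we must have A^* = A^T. Therefore
A^* =
[[-2, -2],
 [-2, 3],
 [-2, -3]].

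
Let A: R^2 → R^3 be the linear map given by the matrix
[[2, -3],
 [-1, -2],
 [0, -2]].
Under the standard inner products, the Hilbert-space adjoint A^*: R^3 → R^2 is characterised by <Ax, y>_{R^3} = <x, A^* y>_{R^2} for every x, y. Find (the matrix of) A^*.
A^* = A^T =
[[2, -1, 0],
 [-3, -2, -2]]

For real matrices with standard dot products, the defining identity <Ax, y> = <x, A^* y> gives (Ax)^T y = x^T (A^*) y, i.e. x^T A^T y = x^T (A^*) y. Since this holds for all x, y, we must have A^* = A^T. Therefore
A^* =
[[2, -1, 0],
 [-3, -2, -2]].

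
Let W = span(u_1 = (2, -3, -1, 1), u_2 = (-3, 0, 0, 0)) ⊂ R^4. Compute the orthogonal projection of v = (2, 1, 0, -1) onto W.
proj_W(v) = (2, 12/11, 4/11, -4/11)

Set up U = [u_1 | ... | u_2] ∈ R^(4×2). The projector onto W = col(U) is P = U (U^T U)^(-1) U^T.
Compute U^T U =
  [15, -6]
  [-6, 9],
and U^T v = (0, -6).
Solve U^T U · c = U^T v for the coefficients: c = (-4/11, -10/11). The projection is proj_W(v) = U c.
Check: (v - proj_W(v)) · u_1 = 0  (should be 0).
Check: (v - proj_W(v)) · u_2 = 0  (should be 0).
Result: proj_W(v) = (2, 12/11, 4/11, -4/11).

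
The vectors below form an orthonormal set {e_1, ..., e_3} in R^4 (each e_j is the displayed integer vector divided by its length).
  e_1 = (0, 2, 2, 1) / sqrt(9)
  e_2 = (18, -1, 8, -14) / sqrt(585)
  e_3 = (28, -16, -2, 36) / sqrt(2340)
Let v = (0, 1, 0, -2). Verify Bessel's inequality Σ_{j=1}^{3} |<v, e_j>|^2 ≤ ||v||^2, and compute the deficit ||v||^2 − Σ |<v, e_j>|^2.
Σ |<v, e_j>|^2 = 41/9; ||v||^2 = 5; deficit = 4/9

Write each e_j = u_j / sqrt(<u_j, u_j>) where u_j is the displayed integer vector. Then <v, e_j> = <v, u_j> / sqrt(<u_j, u_j>), so |<v, e_j>|^2 = <v, u_j>^2 / <u_j, u_j>.
Coefficients: <v, e_1> = 0/sqrt(9), <v, e_2> = 27/sqrt(585), <v, e_3> = -88/sqrt(2340).
Square and sum: Σ |<v, e_j>|^2 = 41/9.
Compute ||v||^2 = v·v = 5.
Deficit = 5 − 41/9 = 4/9 ≥ 0, confirming Bessel's inequality. (The deficit equals ||v − Σ <v,e_j> e_j||^2, the squared distance from v to span{e_j}.)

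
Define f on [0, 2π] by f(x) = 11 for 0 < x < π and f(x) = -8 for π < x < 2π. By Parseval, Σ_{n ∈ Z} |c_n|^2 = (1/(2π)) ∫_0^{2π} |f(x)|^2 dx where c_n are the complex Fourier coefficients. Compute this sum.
Σ |c_n|^2 = 185/2

Parseval equates the L^2 energy of f (normalised by 1/(2π)) with the ℓ^2 sum of its Fourier coefficients: (1/(2π)) ∫_0^{2π} |f|^2 = Σ |c_n|^2.
Compute the left side: (1/(2π)) [∫_0^π 11^2 dx + ∫_π^{2π} (-8)^2 dx] = (1/(2π)) · (121π + 64π) = (121 + 64)/2 = 185/2.
So Σ_{n ∈ Z} |c_n|^2 = 185/2.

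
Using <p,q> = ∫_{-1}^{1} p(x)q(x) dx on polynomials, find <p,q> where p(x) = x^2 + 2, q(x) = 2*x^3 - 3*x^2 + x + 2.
<p,q> = 62/15

Expand the product: p(x)·q(x) = 2*x^5 - 3*x^4 + 5*x^3 - 4*x^2 + 2*x + 4.
∫_{-1}^{1} of each monomial x^k gives [2/(k+1) if k even, 0 if k odd]. Integrating term-by-term (or equivalently evaluating the antiderivative F(x) = x^6/3 - 3*x^5/5 + 5*x^4/4 - 4*x^3/3 + x^2 + 4*x at the endpoints):
  F(1) − F(−1) = 93/20 − (31/60) = 62/15.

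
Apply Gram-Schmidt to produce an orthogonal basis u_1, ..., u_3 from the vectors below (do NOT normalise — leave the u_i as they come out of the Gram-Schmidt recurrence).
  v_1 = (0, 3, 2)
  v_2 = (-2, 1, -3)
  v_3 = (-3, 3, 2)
Orthogonal basis:
  u_1 = (0, 3, 2)
  u_2 = (-2, 22/13, -33/13)
  u_3 = (-363/173, -132/173, 198/173)

Apply the Gram-Schmidt recurrence
  u_1 = v_1
  u_i = v_i − Σ_{j<i} ((v_i · u_j) / (u_j · u_j)) · u_j.

Step by step this gives:
  u_1 = (0, 3, 2)
  u_2 = (-2, 22/13, -33/13)
  u_3 = (-363/173, -132/173, 198/173)

Orthogonality check:
  u_2 · u_1 = 0 (should be 0)
  u_3 · u_1 = 0 (should be 0)
  u_3 · u_2 = 0 (should be 0)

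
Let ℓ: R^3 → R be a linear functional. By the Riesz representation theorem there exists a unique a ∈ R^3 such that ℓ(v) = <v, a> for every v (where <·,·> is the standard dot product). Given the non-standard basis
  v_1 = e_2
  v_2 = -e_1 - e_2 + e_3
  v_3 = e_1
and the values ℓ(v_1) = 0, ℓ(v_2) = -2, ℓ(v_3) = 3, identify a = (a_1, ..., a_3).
a = (3, 0, 1)

Write a = (a_1, ..., a_3) in the standard basis. For each basis vector v_i, ℓ(v_i) = <v_i, a> is a linear equation in the a_j's. Collect the n equations into a matrix system V a = ℓ, where row i of V is v_i (expressed in the standard basis). Since V is invertible (lower-triangular with 1s on the diagonal, up to permutation), solve by back-substitution:
  V =
[[0, 1, 0],
 [-1, -1, 1],
 [1, 0, 0]]
  V a = (0, -2, 3)
Solving gives a = (3, 0, 1).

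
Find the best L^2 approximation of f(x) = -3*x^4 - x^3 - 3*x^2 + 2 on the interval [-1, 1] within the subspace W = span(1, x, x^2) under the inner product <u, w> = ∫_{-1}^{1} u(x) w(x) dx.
g(x) = -39*x^2/7 - 3*x/5 + 79/35

The best approximation g ∈ W is the orthogonal projection of f onto W. Writing g = a_0 + a_1 x + a_2 x^2, the coefficients solve the normal equations G · a = b where
  G_{ij} = <φ_i, φ_j> and b_i = <f, φ_i>, with φ_0 = 1, φ_1 = x, φ_2 = x^2.
G =
  [2, 0, 2/3]
  [0, 2/3, 0]
  [2/3, 0, 2/5],
b = (4/5, -2/5, -76/105).
Solving gives a_0 = 79/35, a_1 = -3/5, a_2 = -39/7, so
  g(x) = -39*x^2/7 - 3*x/5 + 79/35.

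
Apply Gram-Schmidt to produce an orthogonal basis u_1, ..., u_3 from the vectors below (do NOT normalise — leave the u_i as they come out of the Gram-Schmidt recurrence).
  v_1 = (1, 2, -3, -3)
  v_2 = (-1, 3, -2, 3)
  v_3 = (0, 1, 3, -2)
Orthogonal basis:
  u_1 = (1, 2, -3, -3)
  u_2 = (-25/23, 65/23, -40/23, 75/23)
  u_3 = (-8/21, 46/21, 46/21, -6/7)

Apply the Gram-Schmidt recurrence
  u_1 = v_1
  u_i = v_i − Σ_{j<i} ((v_i · u_j) / (u_j · u_j)) · u_j.

Step by step this gives:
  u_1 = (1, 2, -3, -3)
  u_2 = (-25/23, 65/23, -40/23, 75/23)
  u_3 = (-8/21, 46/21, 46/21, -6/7)

Orthogonality check:
  u_2 · u_1 = 0 (should be 0)
  u_3 · u_1 = 0 (should be 0)
  u_3 · u_2 = 0 (should be 0)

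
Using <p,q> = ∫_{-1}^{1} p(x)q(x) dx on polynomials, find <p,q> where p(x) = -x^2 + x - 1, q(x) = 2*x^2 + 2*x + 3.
<p,q> = -44/5

Expand the product: p(x)·q(x) = -2*x^4 - 3*x^2 + x - 3.
∫_{-1}^{1} of each monomial x^k gives [2/(k+1) if k even, 0 if k odd]. Integrating term-by-term (or equivalently evaluating the antiderivative F(x) = -2*x^5/5 - x^3 + x^2/2 - 3*x at the endpoints):
  F(1) − F(−1) = -39/10 − (49/10) = -44/5.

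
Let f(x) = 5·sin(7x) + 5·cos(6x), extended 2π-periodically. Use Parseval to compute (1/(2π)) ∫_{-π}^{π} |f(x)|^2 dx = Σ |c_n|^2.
Σ |c_n|^2 = 25

Expand |f|^2 and use orthogonality of {sin(nx), cos(mx)} on [-π, π]:
  ∫_{-π}^{π} sin(nx)^2 dx = π, ∫ cos(mx)^2 dx = π, and cross terms integrate to 0.
So ∫_{-π}^{π} f(x)^2 dx = 5^2 · π + 5^2 · π = (25 + 25)π.
Divide by 2π: (25 + 25)/2 = 25.
By Parseval, this equals Σ |c_n|^2.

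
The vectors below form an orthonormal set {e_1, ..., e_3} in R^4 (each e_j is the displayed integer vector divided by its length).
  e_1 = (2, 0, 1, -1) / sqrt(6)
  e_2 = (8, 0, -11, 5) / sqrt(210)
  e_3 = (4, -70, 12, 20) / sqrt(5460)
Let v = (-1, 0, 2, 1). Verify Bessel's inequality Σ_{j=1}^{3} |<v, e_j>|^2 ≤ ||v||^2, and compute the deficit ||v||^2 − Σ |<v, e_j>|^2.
Σ |<v, e_j>|^2 = 134/39; ||v||^2 = 6; deficit = 100/39

Write each e_j = u_j / sqrt(<u_j, u_j>) where u_j is the displayed integer vector. Then <v, e_j> = <v, u_j> / sqrt(<u_j, u_j>), so |<v, e_j>|^2 = <v, u_j>^2 / <u_j, u_j>.
Coefficients: <v, e_1> = -1/sqrt(6), <v, e_2> = -25/sqrt(210), <v, e_3> = 40/sqrt(5460).
Square and sum: Σ |<v, e_j>|^2 = 134/39.
Compute ||v||^2 = v·v = 6.
Deficit = 6 − 134/39 = 100/39 ≥ 0, confirming Bessel's inequality. (The deficit equals ||v − Σ <v,e_j> e_j||^2, the squared distance from v to span{e_j}.)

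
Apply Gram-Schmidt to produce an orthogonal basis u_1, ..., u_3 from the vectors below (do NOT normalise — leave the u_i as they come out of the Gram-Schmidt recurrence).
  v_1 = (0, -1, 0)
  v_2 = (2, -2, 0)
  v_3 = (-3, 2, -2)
Orthogonal basis:
  u_1 = (0, -1, 0)
  u_2 = (2, 0, 0)
  u_3 = (0, 0, -2)

Apply the Gram-Schmidt recurrence
  u_1 = v_1
  u_i = v_i − Σ_{j<i} ((v_i · u_j) / (u_j · u_j)) · u_j.

Step by step this gives:
  u_1 = (0, -1, 0)
  u_2 = (2, 0, 0)
  u_3 = (0, 0, -2)

Orthogonality check:
  u_2 · u_1 = 0 (should be 0)
  u_3 · u_1 = 0 (should be 0)
  u_3 · u_2 = 0 (should be 0)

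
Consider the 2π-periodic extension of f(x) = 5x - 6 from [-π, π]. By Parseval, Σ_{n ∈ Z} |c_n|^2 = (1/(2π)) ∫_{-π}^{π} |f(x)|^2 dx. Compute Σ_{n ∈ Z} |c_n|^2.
Σ |c_n|^2 = 25π^2/3 + 36

Expand and integrate term by term over [-π, π]:
  ∫ (5x)^2 dx = 25·(2π^3/3); ∫ 2·5·(-6)·x dx = 0 (odd integrand); ∫ (-6)^2 dx = 36·2π.
So (1/(2π)) ∫_{-π}^{π} (5x - 6)^2 dx = 25π^2/3 + 36 = 25π^2/3 + 36.
Parseval ⇒ Σ |c_n|^2 = 25π^2/3 + 36.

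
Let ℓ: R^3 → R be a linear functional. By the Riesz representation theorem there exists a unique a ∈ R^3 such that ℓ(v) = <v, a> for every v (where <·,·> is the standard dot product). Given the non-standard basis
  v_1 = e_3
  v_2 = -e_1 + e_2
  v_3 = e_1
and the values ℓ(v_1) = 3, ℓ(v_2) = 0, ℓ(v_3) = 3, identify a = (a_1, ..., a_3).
a = (3, 3, 3)

Write a = (a_1, ..., a_3) in the standard basis. For each basis vector v_i, ℓ(v_i) = <v_i, a> is a linear equation in the a_j's. Collect the n equations into a matrix system V a = ℓ, where row i of V is v_i (expressed in the standard basis). Since V is invertible (lower-triangular with 1s on the diagonal, up to permutation), solve by back-substitution:
  V =
[[0, 0, 1],
 [-1, 1, 0],
 [1, 0, 0]]
  V a = (3, 0, 3)
Solving gives a = (3, 3, 3).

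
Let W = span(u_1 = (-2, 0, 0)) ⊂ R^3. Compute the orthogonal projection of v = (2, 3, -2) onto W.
proj_W(v) = (2, 0, 0)

Set up U = [u_1 | ... | u_1] ∈ R^(3×1). The projector onto W = col(U) is P = U (U^T U)^(-1) U^T.
Compute U^T U =
  [4],
and U^T v = (-4).
Solve U^T U · c = U^T v for the coefficients: c = (-1). The projection is proj_W(v) = U c.
Check: (v - proj_W(v)) · u_1 = 0  (should be 0).
Result: proj_W(v) = (2, 0, 0).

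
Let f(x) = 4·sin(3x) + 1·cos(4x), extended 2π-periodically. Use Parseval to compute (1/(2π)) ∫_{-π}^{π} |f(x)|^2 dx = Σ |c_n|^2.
Σ |c_n|^2 = 17/2

Expand |f|^2 and use orthogonality of {sin(nx), cos(mx)} on [-π, π]:
  ∫_{-π}^{π} sin(nx)^2 dx = π, ∫ cos(mx)^2 dx = π, and cross terms integrate to 0.
So ∫_{-π}^{π} f(x)^2 dx = 4^2 · π + 1^2 · π = (16 + 1)π.
Divide by 2π: (16 + 1)/2 = 17/2.
By Parseval, this equals Σ |c_n|^2.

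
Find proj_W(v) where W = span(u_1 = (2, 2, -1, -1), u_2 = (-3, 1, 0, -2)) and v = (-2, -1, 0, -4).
proj_W(v) = (-191/68, 61/68, 1/68, -125/68)

Set up U = [u_1 | ... | u_2] ∈ R^(4×2). The projector onto W = col(U) is P = U (U^T U)^(-1) U^T.
Compute U^T U =
  [10, -2]
  [-2, 14],
and U^T v = (-2, 13).
Solve U^T U · c = U^T v for the coefficients: c = (-1/68, 63/68). The projection is proj_W(v) = U c.
Check: (v - proj_W(v)) · u_1 = 0  (should be 0).
Check: (v - proj_W(v)) · u_2 = 0  (should be 0).
Result: proj_W(v) = (-191/68, 61/68, 1/68, -125/68).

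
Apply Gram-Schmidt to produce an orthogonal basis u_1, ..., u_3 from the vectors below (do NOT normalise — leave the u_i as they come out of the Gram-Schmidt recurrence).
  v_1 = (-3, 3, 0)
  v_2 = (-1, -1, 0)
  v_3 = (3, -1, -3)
Orthogonal basis:
  u_1 = (-3, 3, 0)
  u_2 = (-1, -1, 0)
  u_3 = (0, 0, -3)

Apply the Gram-Schmidt recurrence
  u_1 = v_1
  u_i = v_i − Σ_{j<i} ((v_i · u_j) / (u_j · u_j)) · u_j.

Step by step this gives:
  u_1 = (-3, 3, 0)
  u_2 = (-1, -1, 0)
  u_3 = (0, 0, -3)

Orthogonality check:
  u_2 · u_1 = 0 (should be 0)
  u_3 · u_1 = 0 (should be 0)
  u_3 · u_2 = 0 (should be 0)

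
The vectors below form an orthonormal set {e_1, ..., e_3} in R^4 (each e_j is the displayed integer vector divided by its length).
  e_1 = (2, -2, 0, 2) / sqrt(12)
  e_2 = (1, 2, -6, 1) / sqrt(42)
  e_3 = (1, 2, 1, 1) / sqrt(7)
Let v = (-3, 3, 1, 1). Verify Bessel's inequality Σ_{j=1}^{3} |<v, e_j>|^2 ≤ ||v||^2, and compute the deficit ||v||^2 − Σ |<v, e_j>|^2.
Σ |<v, e_j>|^2 = 12; ||v||^2 = 20; deficit = 8

Write each e_j = u_j / sqrt(<u_j, u_j>) where u_j is the displayed integer vector. Then <v, e_j> = <v, u_j> / sqrt(<u_j, u_j>), so |<v, e_j>|^2 = <v, u_j>^2 / <u_j, u_j>.
Coefficients: <v, e_1> = -10/sqrt(12), <v, e_2> = -2/sqrt(42), <v, e_3> = 5/sqrt(7).
Square and sum: Σ |<v, e_j>|^2 = 12.
Compute ||v||^2 = v·v = 20.
Deficit = 20 − 12 = 8 ≥ 0, confirming Bessel's inequality. (The deficit equals ||v − Σ <v,e_j> e_j||^2, the squared distance from v to span{e_j}.)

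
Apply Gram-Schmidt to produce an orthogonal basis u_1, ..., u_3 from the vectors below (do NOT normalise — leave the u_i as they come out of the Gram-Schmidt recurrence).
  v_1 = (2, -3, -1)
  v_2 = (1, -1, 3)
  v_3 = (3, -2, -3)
Orthogonal basis:
  u_1 = (2, -3, -1)
  u_2 = (5/7, -4/7, 22/7)
  u_3 = (19/15, 133/150, -19/150)

Apply the Gram-Schmidt recurrence
  u_1 = v_1
  u_i = v_i − Σ_{j<i} ((v_i · u_j) / (u_j · u_j)) · u_j.

Step by step this gives:
  u_1 = (2, -3, -1)
  u_2 = (5/7, -4/7, 22/7)
  u_3 = (19/15, 133/150, -19/150)

Orthogonality check:
  u_2 · u_1 = 0 (should be 0)
  u_3 · u_1 = 0 (should be 0)
  u_3 · u_2 = 0 (should be 0)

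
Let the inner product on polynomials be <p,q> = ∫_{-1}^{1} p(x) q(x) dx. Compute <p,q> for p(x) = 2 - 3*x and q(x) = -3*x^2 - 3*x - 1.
<p,q> = -2

Expand the product: p(x)·q(x) = 9*x^3 + 3*x^2 - 3*x - 2.
∫_{-1}^{1} of each monomial x^k gives [2/(k+1) if k even, 0 if k odd]. Integrating term-by-term (or equivalently evaluating the antiderivative F(x) = 9*x^4/4 + x^3 - 3*x^2/2 - 2*x at the endpoints):
  F(1) − F(−1) = -1/4 − (7/4) = -2.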